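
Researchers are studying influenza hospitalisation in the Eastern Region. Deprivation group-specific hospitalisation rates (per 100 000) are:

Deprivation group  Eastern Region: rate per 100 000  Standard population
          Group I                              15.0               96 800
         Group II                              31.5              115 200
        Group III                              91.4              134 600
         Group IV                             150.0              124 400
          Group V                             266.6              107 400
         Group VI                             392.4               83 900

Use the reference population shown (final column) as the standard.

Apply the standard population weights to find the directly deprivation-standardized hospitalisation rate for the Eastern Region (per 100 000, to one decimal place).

Standard total = 662 300; weights = 0.1462, 0.1739, 0.2032, 0.1878, 0.1622, 0.1267.
Standardized rate: 0.1462×15.0 + 0.1739×31.5 + 0.2032×91.4 + 0.1878×150.0 + 0.1622×266.6 + 0.1267×392.4 = 147.3629 per 100 000.

147.4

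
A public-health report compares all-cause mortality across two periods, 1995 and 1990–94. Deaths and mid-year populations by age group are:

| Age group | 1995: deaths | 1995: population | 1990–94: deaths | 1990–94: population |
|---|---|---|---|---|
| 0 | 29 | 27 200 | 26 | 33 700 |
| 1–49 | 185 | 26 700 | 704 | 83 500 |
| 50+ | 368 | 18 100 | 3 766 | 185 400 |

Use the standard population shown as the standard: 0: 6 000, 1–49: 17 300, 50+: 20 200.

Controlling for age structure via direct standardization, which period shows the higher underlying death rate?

Age-specific rates per 1 000 for 1995: 1.066, 6.929, 20.331.
For 1990–94: 0.772, 8.431, 20.313.
Standard total = 43 500; weights = 0.1379, 0.3977, 0.4644.
1995: 0.1379×1.066 + 0.3977×6.929 + 0.4644×20.331 = 12.3440 per 1 000.
1990–94: 0.1379×0.772 + 0.3977×8.431 + 0.4644×20.313 = 12.8921 per 1 000.

1990–94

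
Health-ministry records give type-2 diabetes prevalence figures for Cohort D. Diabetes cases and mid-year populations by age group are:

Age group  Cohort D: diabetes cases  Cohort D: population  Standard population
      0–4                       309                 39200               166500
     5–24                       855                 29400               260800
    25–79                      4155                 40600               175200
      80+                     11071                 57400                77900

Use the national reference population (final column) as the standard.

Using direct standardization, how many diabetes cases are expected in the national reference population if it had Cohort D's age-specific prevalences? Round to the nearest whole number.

41852

Age-specific rates per 1000 for Cohort D: 7.883, 29.082, 102.340, 192.875.
Expected diabetes cases = Σ (standard pop × age-specific rate ÷ 1000)
= 166500×7.883/1000 + 260800×29.082/1000 + 175200×102.340/1000 + 77900×192.875/1000
= 1312.46 + 7584.49 + 17929.95 + 15024.93 = 41851.83.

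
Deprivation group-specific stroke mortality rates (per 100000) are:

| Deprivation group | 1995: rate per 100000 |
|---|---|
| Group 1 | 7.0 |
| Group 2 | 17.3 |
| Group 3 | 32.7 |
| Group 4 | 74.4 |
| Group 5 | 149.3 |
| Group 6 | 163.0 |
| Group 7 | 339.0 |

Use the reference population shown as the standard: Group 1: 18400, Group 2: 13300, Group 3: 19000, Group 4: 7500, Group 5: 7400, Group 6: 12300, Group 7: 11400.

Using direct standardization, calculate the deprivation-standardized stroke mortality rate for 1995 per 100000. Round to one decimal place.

Standard total = 89300; weights = 0.2060, 0.1489, 0.2128, 0.0840, 0.0829, 0.1377, 0.1277.
Standardized rate: 0.2060×7.0 + 0.1489×17.3 + 0.2128×32.7 + 0.0840×74.4 + 0.0829×149.3 + 0.1377×163.0 + 0.1277×339.0 = 95.3249 per 100000.

95.3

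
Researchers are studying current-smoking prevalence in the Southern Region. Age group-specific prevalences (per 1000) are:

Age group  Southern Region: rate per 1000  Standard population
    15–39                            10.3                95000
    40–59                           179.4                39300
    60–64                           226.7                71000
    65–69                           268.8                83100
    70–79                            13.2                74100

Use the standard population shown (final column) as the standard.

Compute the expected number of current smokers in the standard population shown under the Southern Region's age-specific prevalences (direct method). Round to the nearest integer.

47440

Expected current smokers = Σ (standard pop × age-specific rate ÷ 1000)
= 95000×10.3/1000 + 39300×179.4/1000 + 71000×226.7/1000 + 83100×268.8/1000 + 74100×13.2/1000
= 978.50 + 7050.42 + 16095.70 + 22337.28 + 978.12 = 47440.02.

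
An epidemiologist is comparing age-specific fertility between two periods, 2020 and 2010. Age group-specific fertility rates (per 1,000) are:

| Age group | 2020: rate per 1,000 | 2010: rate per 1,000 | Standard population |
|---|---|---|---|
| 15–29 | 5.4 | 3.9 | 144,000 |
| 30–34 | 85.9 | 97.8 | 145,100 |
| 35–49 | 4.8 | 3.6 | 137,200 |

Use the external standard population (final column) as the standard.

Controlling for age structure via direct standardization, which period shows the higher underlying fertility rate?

Standard total = 426,300; weights = 0.3378, 0.3404, 0.3218.
2020: 0.3378×5.4 + 0.3404×85.9 + 0.3218×4.8 = 32.6067 per 1,000.
2010: 0.3378×3.9 + 0.3404×97.8 + 0.3218×3.6 = 35.7643 per 1,000.

2010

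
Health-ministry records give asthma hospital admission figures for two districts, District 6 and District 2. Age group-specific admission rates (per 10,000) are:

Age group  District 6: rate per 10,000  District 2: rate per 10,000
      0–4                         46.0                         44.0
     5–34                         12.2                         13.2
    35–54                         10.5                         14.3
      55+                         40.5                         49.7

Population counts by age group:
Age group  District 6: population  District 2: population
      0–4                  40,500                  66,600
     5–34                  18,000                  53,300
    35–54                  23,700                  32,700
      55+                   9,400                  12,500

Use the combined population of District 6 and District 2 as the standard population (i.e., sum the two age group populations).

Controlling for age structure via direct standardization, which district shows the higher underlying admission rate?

Combined standard total = 256,700; weights = 0.4172, 0.2778, 0.2197, 0.0853.
District 6: 0.4172×46.0 + 0.2778×12.2 + 0.2197×10.5 + 0.0853×40.5 = 28.3429 per 10,000.
District 2: 0.4172×44.0 + 0.2778×13.2 + 0.2197×14.3 + 0.0853×49.7 = 29.4060 per 10,000.
The crude rates (29.61 vs 28.61) would put District 6 higher, but that reflects its age composition; once standardized to a common age structure, District 2 has the higher underlying rate.

District 2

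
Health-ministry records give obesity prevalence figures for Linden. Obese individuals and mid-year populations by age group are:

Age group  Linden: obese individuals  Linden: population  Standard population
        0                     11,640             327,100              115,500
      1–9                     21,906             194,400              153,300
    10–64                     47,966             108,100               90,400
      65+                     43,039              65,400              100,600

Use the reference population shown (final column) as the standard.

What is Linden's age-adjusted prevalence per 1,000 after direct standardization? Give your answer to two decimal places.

Age-specific rates per 1,000 for Linden: 35.585, 112.685, 443.719, 658.089.
Standard total = 459,800; weights = 0.2512, 0.3334, 0.1966, 0.2188.
Standardized rate: 0.2512×35.585 + 0.3334×112.685 + 0.1966×443.719 + 0.2188×658.089 = 277.7309 per 1,000.

277.73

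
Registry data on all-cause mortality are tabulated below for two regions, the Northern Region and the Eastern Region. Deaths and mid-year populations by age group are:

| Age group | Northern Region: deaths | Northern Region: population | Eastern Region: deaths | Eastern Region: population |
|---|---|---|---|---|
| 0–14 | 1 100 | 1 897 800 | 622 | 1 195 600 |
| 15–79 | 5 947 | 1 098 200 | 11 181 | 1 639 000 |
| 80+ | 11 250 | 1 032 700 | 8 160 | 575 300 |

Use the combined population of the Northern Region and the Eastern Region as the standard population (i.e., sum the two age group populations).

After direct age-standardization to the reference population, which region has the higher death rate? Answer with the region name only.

Eastern Region

Age-specific rates per 100 000 for the Northern Region: 57.96, 541.52, 1089.38.
For the Eastern Region: 52.02, 682.18, 1418.39.
Combined standard total = 7 438 600; weights = 0.4159, 0.3680, 0.2162.
The Northern Region: 0.4159×57.96 + 0.3680×541.52 + 0.2162×1089.38 = 458.8596 per 100 000.
The Eastern Region: 0.4159×52.02 + 0.3680×682.18 + 0.2162×1418.39 = 579.2727 per 100 000.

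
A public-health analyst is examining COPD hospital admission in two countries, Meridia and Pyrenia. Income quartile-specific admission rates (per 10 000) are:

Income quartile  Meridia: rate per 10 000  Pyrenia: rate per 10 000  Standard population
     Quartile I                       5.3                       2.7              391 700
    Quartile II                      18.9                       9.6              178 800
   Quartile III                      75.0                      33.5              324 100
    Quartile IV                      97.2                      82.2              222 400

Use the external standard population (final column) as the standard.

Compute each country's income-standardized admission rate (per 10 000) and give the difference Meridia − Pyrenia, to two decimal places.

Standard total = 1 117 000; weights = 0.3507, 0.1601, 0.2902, 0.1991.
Meridia: 0.3507×5.3 + 0.1601×18.9 + 0.2902×75.0 + 0.1991×97.2 = 45.9983 per 10 000.
Pyrenia: 0.3507×2.7 + 0.1601×9.6 + 0.2902×33.5 + 0.1991×82.2 = 28.5700 per 10 000.
Difference = 45.9983 − 28.5700 = 17.4283.

17.43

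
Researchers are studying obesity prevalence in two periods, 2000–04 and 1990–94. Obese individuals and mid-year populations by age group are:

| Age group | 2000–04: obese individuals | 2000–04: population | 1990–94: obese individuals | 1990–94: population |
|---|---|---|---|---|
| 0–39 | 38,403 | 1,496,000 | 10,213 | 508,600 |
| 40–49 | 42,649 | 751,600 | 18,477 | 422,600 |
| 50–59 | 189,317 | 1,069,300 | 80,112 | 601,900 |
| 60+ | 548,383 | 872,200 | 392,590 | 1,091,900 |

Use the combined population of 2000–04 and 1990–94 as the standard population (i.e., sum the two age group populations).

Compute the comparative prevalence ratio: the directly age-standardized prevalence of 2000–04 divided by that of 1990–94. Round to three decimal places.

1.616

Age-specific rates per 1,000 for 2000–04: 25.670, 56.744, 177.048, 628.735.
For 1990–94: 20.081, 43.722, 133.099, 359.548.
Combined standard total = 6,814,100; weights = 0.2942, 0.1723, 0.2453, 0.2882.
2000–04: 0.2942×25.670 + 0.1723×56.744 + 0.2453×177.048 + 0.2882×628.735 = 241.9790 per 1,000.
1990–94: 0.2942×20.081 + 0.1723×43.722 + 0.2453×133.099 + 0.2882×359.548 = 149.7210 per 1,000.
Ratio = 241.9790 ÷ 149.7210 = 1.61620.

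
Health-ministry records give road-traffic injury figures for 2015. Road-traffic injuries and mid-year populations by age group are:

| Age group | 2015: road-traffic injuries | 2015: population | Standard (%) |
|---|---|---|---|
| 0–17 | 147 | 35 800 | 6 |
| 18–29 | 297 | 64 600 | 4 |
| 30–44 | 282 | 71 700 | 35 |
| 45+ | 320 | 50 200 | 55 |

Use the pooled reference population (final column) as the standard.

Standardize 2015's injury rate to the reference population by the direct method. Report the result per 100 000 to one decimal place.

531.3

Age-specific rates per 100 000 for 2015: 410.61, 459.75, 393.31, 637.45.
Standard weights: 0.06, 0.04, 0.35, 0.55.
Standardized rate: 0.0600×410.61 + 0.0400×459.75 + 0.3500×393.31 + 0.5500×637.45 = 531.2815 per 100 000.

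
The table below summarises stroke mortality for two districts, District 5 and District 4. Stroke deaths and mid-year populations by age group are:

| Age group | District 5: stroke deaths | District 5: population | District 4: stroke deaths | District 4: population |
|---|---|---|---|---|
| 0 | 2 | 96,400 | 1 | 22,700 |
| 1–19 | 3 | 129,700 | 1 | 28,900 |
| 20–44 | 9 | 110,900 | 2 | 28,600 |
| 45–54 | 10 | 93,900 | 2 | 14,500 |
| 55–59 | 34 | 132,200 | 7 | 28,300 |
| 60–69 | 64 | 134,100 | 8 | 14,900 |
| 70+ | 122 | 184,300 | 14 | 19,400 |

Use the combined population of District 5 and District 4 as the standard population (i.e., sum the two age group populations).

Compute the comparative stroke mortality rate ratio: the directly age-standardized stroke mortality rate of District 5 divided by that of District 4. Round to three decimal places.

Age-specific rates per 100,000 for District 5: 2.07, 2.31, 8.12, 10.65, 25.72, 47.73, 66.20.
For District 4: 4.41, 3.46, 6.99, 13.79, 24.73, 53.69, 72.16.
Combined standard total = 1,038,800; weights = 0.1147, 0.1527, 0.1343, 0.1044, 0.1545, 0.1434, 0.1961.
District 5: 0.1147×2.07 + 0.1527×2.31 + 0.1343×8.12 + 0.1044×10.65 + 0.1545×25.72 + 0.1434×47.73 + 0.1961×66.20 = 26.5919 per 100,000.
District 4: 0.1147×4.41 + 0.1527×3.46 + 0.1343×6.99 + 0.1044×13.79 + 0.1545×24.73 + 0.1434×53.69 + 0.1961×72.16 = 29.0856 per 100,000.
Ratio = 26.5919 ÷ 29.0856 = 0.91426.

0.914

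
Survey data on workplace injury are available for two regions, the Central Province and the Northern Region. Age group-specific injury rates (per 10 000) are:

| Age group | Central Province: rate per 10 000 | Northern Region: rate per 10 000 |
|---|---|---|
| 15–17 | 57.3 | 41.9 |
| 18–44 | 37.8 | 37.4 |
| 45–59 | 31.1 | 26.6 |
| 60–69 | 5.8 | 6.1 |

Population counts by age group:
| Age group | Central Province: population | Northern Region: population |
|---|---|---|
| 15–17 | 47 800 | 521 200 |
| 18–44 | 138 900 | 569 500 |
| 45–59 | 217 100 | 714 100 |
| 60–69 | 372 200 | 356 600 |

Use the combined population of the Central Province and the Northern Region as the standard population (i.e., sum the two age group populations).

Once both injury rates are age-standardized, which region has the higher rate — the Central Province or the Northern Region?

Central Province

Combined standard total = 2 937 400; weights = 0.1937, 0.2412, 0.3170, 0.2481.
The Central Province: 0.1937×57.3 + 0.2412×37.8 + 0.3170×31.1 + 0.2481×5.8 = 31.5138 per 10 000.
The Northern Region: 0.1937×41.9 + 0.2412×37.4 + 0.3170×26.6 + 0.2481×6.1 = 27.0821 per 10 000.
The crude rates (21.78 vs 29.75) would put the Northern Region higher, but that reflects its age composition; once standardized to a common age structure, the Central Province has the higher underlying rate.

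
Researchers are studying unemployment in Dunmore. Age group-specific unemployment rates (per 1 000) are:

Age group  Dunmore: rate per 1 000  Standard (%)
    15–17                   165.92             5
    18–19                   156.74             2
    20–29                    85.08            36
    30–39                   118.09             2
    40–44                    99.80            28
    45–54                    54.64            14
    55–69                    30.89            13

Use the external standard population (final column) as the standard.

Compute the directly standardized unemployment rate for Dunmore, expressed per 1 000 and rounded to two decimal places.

84.03

Standard weights: 0.05, 0.02, 0.36, 0.02, 0.28, 0.14, 0.13.
Standardized rate: 0.0500×165.92 + 0.0200×156.74 + 0.3600×85.08 + 0.0200×118.09 + 0.2800×99.80 + 0.1400×54.64 + 0.1300×30.89 = 84.0307 per 1 000.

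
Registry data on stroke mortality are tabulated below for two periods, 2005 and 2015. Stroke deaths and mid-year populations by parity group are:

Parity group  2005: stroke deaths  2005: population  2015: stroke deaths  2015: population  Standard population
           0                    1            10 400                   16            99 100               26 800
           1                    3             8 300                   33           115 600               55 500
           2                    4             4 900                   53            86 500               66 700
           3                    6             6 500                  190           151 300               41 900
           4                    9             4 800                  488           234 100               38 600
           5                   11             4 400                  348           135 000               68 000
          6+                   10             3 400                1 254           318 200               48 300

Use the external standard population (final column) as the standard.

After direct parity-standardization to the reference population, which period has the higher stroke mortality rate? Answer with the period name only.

Parity-specific rates per 100 000 for 2005: 9.62, 36.14, 81.63, 92.31, 187.50, 250.00, 294.12.
For 2015: 16.15, 28.55, 61.27, 125.58, 208.46, 257.78, 394.09.
Standard total = 345 800; weights = 0.0775, 0.1605, 0.1929, 0.1212, 0.1116, 0.1966, 0.1397.
2005: 0.0775×9.62 + 0.1605×36.14 + 0.1929×81.63 + 0.1212×92.31 + 0.1116×187.50 + 0.1966×250.00 + 0.1397×294.12 = 144.6492 per 100 000.
2015: 0.0775×16.15 + 0.1605×28.55 + 0.1929×61.27 + 0.1212×125.58 + 0.1116×208.46 + 0.1966×257.78 + 0.1397×394.09 = 161.8727 per 100 000.

2015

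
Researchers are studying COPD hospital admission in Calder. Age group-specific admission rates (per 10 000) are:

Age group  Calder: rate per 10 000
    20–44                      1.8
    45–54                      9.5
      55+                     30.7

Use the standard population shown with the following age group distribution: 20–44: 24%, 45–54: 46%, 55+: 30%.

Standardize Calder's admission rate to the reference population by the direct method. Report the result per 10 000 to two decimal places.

Standard weights: 0.24, 0.46, 0.30.
Standardized rate: 0.2400×1.8 + 0.4600×9.5 + 0.3000×30.7 = 14.0120 per 10 000.

14.01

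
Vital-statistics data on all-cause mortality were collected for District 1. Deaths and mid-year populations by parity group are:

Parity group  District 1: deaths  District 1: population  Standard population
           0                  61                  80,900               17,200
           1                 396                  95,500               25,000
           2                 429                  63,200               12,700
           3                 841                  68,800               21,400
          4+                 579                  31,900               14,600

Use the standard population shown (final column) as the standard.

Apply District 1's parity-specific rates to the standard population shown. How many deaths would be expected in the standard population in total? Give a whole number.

729

Parity-specific rates per 1,000 for District 1: 0.754, 4.147, 6.788, 12.224, 18.150.
Expected deaths = Σ (standard pop × parity-specific rate ÷ 1,000)
= 17,200×0.754/1,000 + 25,000×4.147/1,000 + 12,700×6.788/1,000 + 21,400×12.224/1,000 + 14,600×18.150/1,000
= 12.97 + 103.66 + 86.21 + 261.59 + 265.00 = 729.43.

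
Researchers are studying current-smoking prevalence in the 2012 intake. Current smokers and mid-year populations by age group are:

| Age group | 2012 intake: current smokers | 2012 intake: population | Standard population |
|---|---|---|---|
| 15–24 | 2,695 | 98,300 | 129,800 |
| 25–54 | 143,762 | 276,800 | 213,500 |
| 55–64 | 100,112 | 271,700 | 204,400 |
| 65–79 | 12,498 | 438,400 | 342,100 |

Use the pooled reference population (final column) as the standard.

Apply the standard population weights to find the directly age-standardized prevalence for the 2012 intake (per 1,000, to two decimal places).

Age-specific rates per 1,000 for the 2012 intake: 27.416, 519.371, 368.465, 28.508.
Standard total = 889,800; weights = 0.1459, 0.2399, 0.2297, 0.3845.
Standardized rate: 0.1459×27.416 + 0.2399×519.371 + 0.2297×368.465 + 0.3845×28.508 = 224.2204 per 1,000.

224.22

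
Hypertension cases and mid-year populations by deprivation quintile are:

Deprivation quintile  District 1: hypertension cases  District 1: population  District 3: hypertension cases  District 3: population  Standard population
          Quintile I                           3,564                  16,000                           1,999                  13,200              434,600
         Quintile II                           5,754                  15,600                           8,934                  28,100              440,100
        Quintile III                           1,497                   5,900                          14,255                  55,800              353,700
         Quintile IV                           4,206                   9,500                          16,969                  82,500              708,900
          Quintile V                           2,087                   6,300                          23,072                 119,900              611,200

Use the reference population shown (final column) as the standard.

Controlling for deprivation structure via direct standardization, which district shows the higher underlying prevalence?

Deprivation-specific rates per 1,000 for District 1: 222.750, 368.846, 253.729, 442.737, 331.270.
For District 3: 151.439, 317.936, 255.466, 205.685, 192.427.
Standard total = 2,548,500; weights = 0.1705, 0.1727, 0.1388, 0.2782, 0.2398.
District 1: 0.1705×222.750 + 0.1727×368.846 + 0.1388×253.729 + 0.2782×442.737 + 0.2398×331.270 = 339.4972 per 1,000.
District 3: 0.1705×151.439 + 0.1727×317.936 + 0.1388×255.466 + 0.2782×205.685 + 0.2398×192.427 = 219.5483 per 1,000.

District 1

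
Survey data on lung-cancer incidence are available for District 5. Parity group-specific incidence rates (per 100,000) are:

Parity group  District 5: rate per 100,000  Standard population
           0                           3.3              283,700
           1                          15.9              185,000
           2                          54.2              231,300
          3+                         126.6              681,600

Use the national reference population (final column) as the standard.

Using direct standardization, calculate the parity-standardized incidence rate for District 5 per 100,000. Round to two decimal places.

Standard total = 1,381,600; weights = 0.2053, 0.1339, 0.1674, 0.4933.
Standardized rate: 0.2053×3.3 + 0.1339×15.9 + 0.1674×54.2 + 0.4933×126.6 = 74.3375 per 100,000.

74.34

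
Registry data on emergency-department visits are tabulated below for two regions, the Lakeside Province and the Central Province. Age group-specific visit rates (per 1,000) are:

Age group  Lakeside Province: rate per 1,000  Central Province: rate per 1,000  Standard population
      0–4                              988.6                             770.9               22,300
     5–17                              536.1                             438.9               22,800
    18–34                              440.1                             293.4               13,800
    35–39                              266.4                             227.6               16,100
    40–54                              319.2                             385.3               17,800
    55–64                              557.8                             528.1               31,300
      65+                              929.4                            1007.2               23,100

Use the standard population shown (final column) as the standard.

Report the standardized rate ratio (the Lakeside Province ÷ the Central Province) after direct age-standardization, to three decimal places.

1.094

Standard total = 147,200; weights = 0.1515, 0.1549, 0.0938, 0.1094, 0.1209, 0.2126, 0.1569.
The Lakeside Province: 0.1515×988.6 + 0.1549×536.1 + 0.0938×440.1 + 0.1094×266.4 + 0.1209×319.2 + 0.2126×557.8 + 0.1569×929.4 = 606.2590 per 1,000.
The Central Province: 0.1515×770.9 + 0.1549×438.9 + 0.0938×293.4 + 0.1094×227.6 + 0.1209×385.3 + 0.2126×528.1 + 0.1569×1007.2 = 554.1132 per 1,000.
Ratio = 606.2590 ÷ 554.1132 = 1.09411.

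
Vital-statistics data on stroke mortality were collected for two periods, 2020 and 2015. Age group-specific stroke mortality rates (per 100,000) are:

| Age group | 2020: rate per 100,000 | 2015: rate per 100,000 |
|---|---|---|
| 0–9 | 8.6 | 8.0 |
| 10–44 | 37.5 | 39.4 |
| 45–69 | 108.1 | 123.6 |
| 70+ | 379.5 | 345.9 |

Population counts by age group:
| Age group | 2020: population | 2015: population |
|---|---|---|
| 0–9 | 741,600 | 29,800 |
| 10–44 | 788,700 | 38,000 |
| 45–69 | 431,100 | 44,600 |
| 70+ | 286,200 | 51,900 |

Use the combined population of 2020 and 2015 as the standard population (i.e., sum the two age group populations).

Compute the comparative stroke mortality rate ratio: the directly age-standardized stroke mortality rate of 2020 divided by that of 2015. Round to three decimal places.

1.013

Combined standard total = 2,411,900; weights = 0.3198, 0.3428, 0.1972, 0.1402.
2020: 0.3198×8.6 + 0.3428×37.5 + 0.1972×108.1 + 0.1402×379.5 = 90.1229 per 100,000.
2015: 0.3198×8.0 + 0.3428×39.4 + 0.1972×123.6 + 0.1402×345.9 = 88.9293 per 100,000.
Ratio = 90.1229 ÷ 88.9293 = 1.01342.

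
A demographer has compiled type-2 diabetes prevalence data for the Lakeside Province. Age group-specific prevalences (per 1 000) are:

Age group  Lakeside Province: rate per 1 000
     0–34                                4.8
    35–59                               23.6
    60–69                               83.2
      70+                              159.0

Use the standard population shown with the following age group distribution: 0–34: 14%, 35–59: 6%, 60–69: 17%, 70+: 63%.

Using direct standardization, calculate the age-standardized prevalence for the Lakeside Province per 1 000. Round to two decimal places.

116.40

Standard weights: 0.14, 0.06, 0.17, 0.63.
Standardized rate: 0.1400×4.8 + 0.0600×23.6 + 0.1700×83.2 + 0.6300×159.0 = 116.4020 per 1 000.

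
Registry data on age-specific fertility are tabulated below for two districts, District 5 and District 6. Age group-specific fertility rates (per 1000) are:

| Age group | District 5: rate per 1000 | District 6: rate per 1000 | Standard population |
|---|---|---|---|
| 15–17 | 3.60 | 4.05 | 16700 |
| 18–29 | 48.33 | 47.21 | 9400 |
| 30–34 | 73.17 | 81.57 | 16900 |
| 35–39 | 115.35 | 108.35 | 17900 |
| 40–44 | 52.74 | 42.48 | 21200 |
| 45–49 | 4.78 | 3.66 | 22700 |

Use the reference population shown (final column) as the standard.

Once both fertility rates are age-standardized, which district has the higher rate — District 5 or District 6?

District 5

Standard total = 104800; weights = 0.1594, 0.0897, 0.1613, 0.1708, 0.2023, 0.2166.
District 5: 0.1594×3.60 + 0.0897×48.33 + 0.1613×73.17 + 0.1708×115.35 + 0.2023×52.74 + 0.2166×4.78 = 48.1141 per 1000.
District 6: 0.1594×4.05 + 0.0897×47.21 + 0.1613×81.57 + 0.1708×108.35 + 0.2023×42.48 + 0.2166×3.66 = 45.9262 per 1000.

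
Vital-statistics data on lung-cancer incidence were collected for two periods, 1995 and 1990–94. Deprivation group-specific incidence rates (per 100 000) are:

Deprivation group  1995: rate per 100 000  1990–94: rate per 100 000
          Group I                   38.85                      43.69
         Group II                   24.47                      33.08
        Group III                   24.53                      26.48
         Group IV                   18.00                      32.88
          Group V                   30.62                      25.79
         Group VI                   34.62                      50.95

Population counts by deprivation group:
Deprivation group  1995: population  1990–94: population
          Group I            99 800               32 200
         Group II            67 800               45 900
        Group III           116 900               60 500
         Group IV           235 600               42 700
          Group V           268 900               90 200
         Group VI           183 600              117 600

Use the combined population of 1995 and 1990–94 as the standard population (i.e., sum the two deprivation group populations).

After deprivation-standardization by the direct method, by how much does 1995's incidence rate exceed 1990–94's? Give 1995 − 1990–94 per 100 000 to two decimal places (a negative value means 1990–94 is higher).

Combined standard total = 1 361 700; weights = 0.0969, 0.0835, 0.1303, 0.2044, 0.2637, 0.2212.
1995: 0.0969×38.85 + 0.0835×24.47 + 0.1303×24.53 + 0.2044×18.00 + 0.2637×30.62 + 0.2212×34.62 = 28.4164 per 100 000.
1990–94: 0.0969×43.69 + 0.0835×33.08 + 0.1303×26.48 + 0.2044×32.88 + 0.2637×25.79 + 0.2212×50.95 = 35.2381 per 100 000.
Difference = 28.4164 − 35.2381 = -6.8216.

-6.82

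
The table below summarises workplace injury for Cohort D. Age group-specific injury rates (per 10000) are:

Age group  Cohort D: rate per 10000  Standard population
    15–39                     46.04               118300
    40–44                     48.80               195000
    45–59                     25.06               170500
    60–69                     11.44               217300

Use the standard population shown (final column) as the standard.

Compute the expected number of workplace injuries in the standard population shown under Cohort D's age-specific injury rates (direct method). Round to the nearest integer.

Expected workplace injuries = Σ (standard pop × age-specific rate ÷ 10000)
= 118300×46.04/10000 + 195000×48.80/10000 + 170500×25.06/10000 + 217300×11.44/10000
= 544.65 + 951.60 + 427.27 + 248.59 = 2172.12.

2172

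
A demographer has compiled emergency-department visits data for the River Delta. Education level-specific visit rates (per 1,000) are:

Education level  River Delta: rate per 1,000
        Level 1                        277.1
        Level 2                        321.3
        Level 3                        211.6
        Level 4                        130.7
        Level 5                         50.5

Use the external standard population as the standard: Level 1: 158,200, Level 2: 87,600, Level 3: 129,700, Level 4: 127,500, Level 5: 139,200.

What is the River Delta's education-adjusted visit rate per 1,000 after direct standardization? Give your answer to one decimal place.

Standard total = 642,200; weights = 0.2463, 0.1364, 0.2020, 0.1985, 0.2168.
Standardized rate: 0.2463×277.1 + 0.1364×321.3 + 0.2020×211.6 + 0.1985×130.7 + 0.2168×50.5 = 191.7183 per 1,000.

191.7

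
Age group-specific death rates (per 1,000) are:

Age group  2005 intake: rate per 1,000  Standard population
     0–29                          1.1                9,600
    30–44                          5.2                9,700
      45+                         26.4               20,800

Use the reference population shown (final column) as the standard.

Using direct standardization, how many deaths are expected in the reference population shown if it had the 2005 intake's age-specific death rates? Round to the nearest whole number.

610

Expected deaths = Σ (standard pop × age-specific rate ÷ 1,000)
= 9,600×1.1/1,000 + 9,700×5.2/1,000 + 20,800×26.4/1,000
= 10.56 + 50.44 + 549.12 = 610.12.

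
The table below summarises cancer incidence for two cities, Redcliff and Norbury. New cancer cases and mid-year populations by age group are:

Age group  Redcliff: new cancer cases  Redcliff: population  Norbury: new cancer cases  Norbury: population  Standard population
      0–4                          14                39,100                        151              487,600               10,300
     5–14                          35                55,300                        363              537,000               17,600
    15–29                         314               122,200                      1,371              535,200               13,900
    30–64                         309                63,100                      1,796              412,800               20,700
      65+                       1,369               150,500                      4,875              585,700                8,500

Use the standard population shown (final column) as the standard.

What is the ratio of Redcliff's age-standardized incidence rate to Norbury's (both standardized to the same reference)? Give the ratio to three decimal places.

1.084

Age-specific rates per 100,000 for Redcliff: 35.81, 63.29, 256.96, 489.70, 909.63.
For Norbury: 30.97, 67.60, 256.17, 435.08, 832.34.
Standard total = 71,000; weights = 0.1451, 0.2479, 0.1958, 0.2915, 0.1197.
Redcliff: 0.1451×35.81 + 0.2479×63.29 + 0.1958×256.96 + 0.2915×489.70 + 0.1197×909.63 = 322.8601 per 100,000.
Norbury: 0.1451×30.97 + 0.2479×67.60 + 0.1958×256.17 + 0.2915×435.08 + 0.1197×832.34 = 297.8925 per 100,000.
Ratio = 322.8601 ÷ 297.8925 = 1.08381.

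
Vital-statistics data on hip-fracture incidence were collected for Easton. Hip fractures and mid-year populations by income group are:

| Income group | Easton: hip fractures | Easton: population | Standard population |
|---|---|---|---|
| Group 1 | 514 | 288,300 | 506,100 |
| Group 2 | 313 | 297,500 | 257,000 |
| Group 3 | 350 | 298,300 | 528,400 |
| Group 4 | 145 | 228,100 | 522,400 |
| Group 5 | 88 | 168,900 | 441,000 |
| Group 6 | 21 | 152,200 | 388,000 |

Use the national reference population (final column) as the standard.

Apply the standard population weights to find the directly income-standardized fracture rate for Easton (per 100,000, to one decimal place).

Income-specific rates per 100,000 for Easton: 178.29, 105.21, 117.33, 63.57, 52.10, 13.80.
Standard total = 2,642,900; weights = 0.1915, 0.0972, 0.1999, 0.1977, 0.1669, 0.1468.
Standardized rate: 0.1915×178.29 + 0.0972×105.21 + 0.1999×117.33 + 0.1977×63.57 + 0.1669×52.10 + 0.1468×13.80 = 91.1145 per 100,000.

91.1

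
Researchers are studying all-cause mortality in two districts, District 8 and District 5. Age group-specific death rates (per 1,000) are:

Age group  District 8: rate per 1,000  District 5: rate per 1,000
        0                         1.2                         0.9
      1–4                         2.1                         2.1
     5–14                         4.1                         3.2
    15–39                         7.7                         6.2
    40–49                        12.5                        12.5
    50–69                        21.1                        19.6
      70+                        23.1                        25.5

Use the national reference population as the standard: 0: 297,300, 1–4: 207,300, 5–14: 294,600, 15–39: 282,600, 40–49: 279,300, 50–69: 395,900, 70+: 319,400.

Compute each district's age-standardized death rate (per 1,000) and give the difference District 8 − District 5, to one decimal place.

0.3

Standard total = 2,076,400; weights = 0.1432, 0.0998, 0.1419, 0.1361, 0.1345, 0.1907, 0.1538.
District 8: 0.1432×1.2 + 0.0998×2.1 + 0.1419×4.1 + 0.1361×7.7 + 0.1345×12.5 + 0.1907×21.1 + 0.1538×23.1 = 11.2690 per 1,000.
District 5: 0.1432×0.9 + 0.0998×2.1 + 0.1419×3.2 + 0.1361×6.2 + 0.1345×12.5 + 0.1907×19.6 + 0.1538×25.5 = 10.9773 per 1,000.
Difference = 11.2690 − 10.9773 = 0.2916.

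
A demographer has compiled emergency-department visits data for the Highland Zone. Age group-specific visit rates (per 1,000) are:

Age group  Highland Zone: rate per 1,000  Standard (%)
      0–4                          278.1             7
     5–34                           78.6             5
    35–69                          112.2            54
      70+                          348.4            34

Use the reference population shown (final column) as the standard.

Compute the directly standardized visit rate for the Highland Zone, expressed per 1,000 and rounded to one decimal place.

202.4

Standard weights: 0.07, 0.05, 0.54, 0.34.
Standardized rate: 0.0700×278.1 + 0.0500×78.6 + 0.5400×112.2 + 0.3400×348.4 = 202.4410 per 1,000.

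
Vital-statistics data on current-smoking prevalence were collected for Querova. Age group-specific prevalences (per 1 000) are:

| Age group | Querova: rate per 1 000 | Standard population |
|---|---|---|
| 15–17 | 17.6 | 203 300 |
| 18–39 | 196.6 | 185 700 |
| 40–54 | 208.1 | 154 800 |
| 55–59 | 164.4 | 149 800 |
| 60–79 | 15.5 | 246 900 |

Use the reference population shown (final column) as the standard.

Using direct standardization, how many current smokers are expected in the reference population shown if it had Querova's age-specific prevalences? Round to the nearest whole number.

100755

Expected current smokers = Σ (standard pop × age-specific rate ÷ 1 000)
= 203 300×17.6/1 000 + 185 700×196.6/1 000 + 154 800×208.1/1 000 + 149 800×164.4/1 000 + 246 900×15.5/1 000
= 3578.08 + 36508.62 + 32213.88 + 24627.12 + 3826.95 = 100754.65.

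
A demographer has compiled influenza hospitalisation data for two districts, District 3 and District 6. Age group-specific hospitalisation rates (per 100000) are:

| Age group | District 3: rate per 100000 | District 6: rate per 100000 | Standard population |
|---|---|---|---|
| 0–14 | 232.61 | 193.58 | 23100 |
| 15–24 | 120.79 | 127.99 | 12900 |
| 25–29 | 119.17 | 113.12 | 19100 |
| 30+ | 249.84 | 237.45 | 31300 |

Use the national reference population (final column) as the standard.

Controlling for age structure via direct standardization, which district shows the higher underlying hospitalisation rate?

Standard total = 86400; weights = 0.2674, 0.1493, 0.2211, 0.3623.
District 3: 0.2674×232.61 + 0.1493×120.79 + 0.2211×119.17 + 0.3623×249.84 = 197.0789 per 100000.
District 6: 0.2674×193.58 + 0.1493×127.99 + 0.2211×113.12 + 0.3623×237.45 = 181.8929 per 100000.

District 3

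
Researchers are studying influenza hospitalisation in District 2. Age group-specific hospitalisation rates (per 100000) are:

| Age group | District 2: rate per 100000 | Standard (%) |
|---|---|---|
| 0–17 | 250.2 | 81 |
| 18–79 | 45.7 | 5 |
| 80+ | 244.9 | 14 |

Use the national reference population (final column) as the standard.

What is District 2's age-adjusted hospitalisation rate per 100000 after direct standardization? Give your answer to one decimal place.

239.2

Standard weights: 0.81, 0.05, 0.14.
Standardized rate: 0.8100×250.2 + 0.0500×45.7 + 0.1400×244.9 = 239.2330 per 100000.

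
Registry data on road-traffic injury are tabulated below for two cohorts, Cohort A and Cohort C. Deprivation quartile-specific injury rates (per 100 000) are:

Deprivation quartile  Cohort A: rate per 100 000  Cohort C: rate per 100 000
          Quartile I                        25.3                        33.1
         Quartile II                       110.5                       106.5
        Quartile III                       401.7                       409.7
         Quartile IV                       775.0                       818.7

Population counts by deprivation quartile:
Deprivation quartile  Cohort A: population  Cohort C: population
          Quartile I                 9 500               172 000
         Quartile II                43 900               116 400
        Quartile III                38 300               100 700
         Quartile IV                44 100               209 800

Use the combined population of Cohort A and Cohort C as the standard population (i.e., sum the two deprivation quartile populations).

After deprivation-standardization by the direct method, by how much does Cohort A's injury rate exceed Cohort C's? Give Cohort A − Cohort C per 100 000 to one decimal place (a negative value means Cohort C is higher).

Combined standard total = 734 700; weights = 0.2470, 0.2182, 0.1892, 0.3456.
Cohort A: 0.2470×25.3 + 0.2182×110.5 + 0.1892×401.7 + 0.3456×775.0 = 374.1852 per 100 000.
Cohort C: 0.2470×33.1 + 0.2182×106.5 + 0.1892×409.7 + 0.3456×818.7 = 391.8549 per 100 000.
Difference = 374.1852 − 391.8549 = -17.6697.

-17.7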